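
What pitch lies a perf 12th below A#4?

D#3

The twelfth's letter: A down five letter names plus an octave → D.
Moving 19 semitones down from A#4 (the size of a perfect twelfth) reaches D#3.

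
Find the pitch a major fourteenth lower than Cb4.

Dbb2

Seven letters down from C (plus an octave) reaches D.
Moving 23 semitones down from Cb4 (the size of a major fourteenth) reaches Dbb2.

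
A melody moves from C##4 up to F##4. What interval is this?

perfect fourth

C to F spans four letter names (C-D-E-F) — that makes it a fourth of some quality.
The perfect fourth spans 5 semitones, and C##4 to F##4 is exactly 5 semitones — so this is a perfect fourth.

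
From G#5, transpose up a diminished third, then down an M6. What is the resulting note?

G#5 up a diminished third → Bb5 (2 semitones).
Bb5 down a major sixth → Db5 (9 semitones).

Db5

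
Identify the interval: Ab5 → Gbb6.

diminished seventh

A to G spans seven letter names (A-B-C-D-E-F-G), so the interval is some kind of seventh.
The major seventh is 11 semitones; here we have 9, two semitones narrower: diminished.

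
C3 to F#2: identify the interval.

Descending from C3 to F#2 is the same interval as ascending F#2 to C3.
F to C spans five letter names (F-G-A-B-C) — that makes it a fifth of some quality.
A perfect fifth would be 7 semitones; F#2 to C3 is 6, one semitone narrower, so the interval is diminished.

d5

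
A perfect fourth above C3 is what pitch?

F3

Counting four letter names up from C lands on F.
A perfect fourth spans 5 semitones, so from C3 the target pitch is F3.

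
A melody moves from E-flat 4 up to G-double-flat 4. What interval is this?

E to G spans three letter names (E-F-G): a third.
Eb4 to Gbb4 spans 2 semitones — two semitones narrower than the major third (4) — giving a diminished third.

diminished 3rd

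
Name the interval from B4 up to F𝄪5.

A5

B to F spans five letter names (B-C-D-E-F): a fifth.
A perfect fifth would be 7 semitones; B4 to F##5 is 8, one semitone wider, so the interval is augmented.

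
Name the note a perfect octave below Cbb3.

Cbb2

The letter stays C (same as the start), shifted an octave down.
Moving 12 semitones down from Cbb3 (the size of a perfect octave) reaches Cbb2.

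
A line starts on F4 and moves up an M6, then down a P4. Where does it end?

A4

F4 up a major sixth → D5 (9 semitones).
A perfect fourth down from D5 is A4.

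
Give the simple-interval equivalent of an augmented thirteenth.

Take out an octave (7 from the number): 13 − 7 = 6.
Quality carries through unchanged, so the simple form is an augmented sixth.

augmented 6th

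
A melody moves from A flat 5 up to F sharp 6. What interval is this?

augmented 6th

A to F spans six letter names (A-B-C-D-E-F) — that makes it a sixth of some quality.
Ab5 to F#6 spans 10 semitones — one semitone wider than the major sixth (9) — giving an augmented sixth.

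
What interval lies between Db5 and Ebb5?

m2

D to E spans two letter names (D-E): a second.
Db5 to Ebb5 is 1 semitone, a half step short of the major second (2), so this is minor.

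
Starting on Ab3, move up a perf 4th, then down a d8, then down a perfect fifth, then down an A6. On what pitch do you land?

Bbb1

A perfect fourth up from Ab3 is Db4.
A diminished octave down from Db4 is D3.
A perfect fifth down from D3 is G2.
Down an augmented sixth from G2: Bbb1 (10 semitones down).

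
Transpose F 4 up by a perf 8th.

F 5

The letter stays F (same as the start), shifted an octave up.
A perfect octave is 12 semitones; 12 semitones up from F4 gives F5.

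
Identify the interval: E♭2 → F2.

major 2nd

E to F spans two letter names (E-F), so the interval is some kind of second.
Eb2 to F2 is 2 semitones, matching the major second exactly, so the quality is major.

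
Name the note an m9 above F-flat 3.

G-double-flat 4

Counting two letter names plus an octave up from F lands on G.
A minor ninth spans 13 semitones, so from Fb3 the target pitch is Gbb4.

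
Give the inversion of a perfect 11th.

First reduce the compound perfect eleventh to its simple form, a perfect fourth.
Inverted interval numbers add to nine, so a fourth pairs with a fifth (4 + 5 = 9).
Quality inverts too: perfect stays perfect. That makes the inversion a perfect fifth.

perfect fifth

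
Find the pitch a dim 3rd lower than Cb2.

A1

The third takes the letter from C down to A.
Moving 2 semitones down from Cb2 (the size of a diminished third) reaches A1.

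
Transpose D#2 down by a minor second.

The second takes the letter from D down to C.
A minor second spans 1 semitone, so from D#2 the target pitch is C##2.

C##2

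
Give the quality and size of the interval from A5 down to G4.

Descending from A5 to G4 is the same interval as ascending G4 to A5.
G to A spans two letter names (G-A), plus an octave — that makes it a ninth of some quality.
Counting semitones, G4→A5 is 14, which is the major ninth.
(Equivalently, a compound major second: a major second plus an octave.)

major ninth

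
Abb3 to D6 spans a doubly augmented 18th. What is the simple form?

Each octave removed subtracts seven from the number: 18 − 14 = 4.
Quality carries through unchanged, so the simple form is a doubly augmented fourth.

doubly augmented fourth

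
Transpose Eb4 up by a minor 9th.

Fb5

Counting two letter names plus an octave up from E lands on F.
Moving 13 semitones up from Eb4 (the size of a minor ninth) reaches Fb5.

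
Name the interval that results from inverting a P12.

perfect fourth

First reduce the compound perfect twelfth to its simple form, a perfect fifth.
The rule of nine gives the new number: 9 − 5 = 4, so a fifth becomes a fourth.
The quality also flips — perfect stays perfect — giving a perfect fourth.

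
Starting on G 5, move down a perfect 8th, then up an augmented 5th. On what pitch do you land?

Down a perfect octave from G5: G4 (12 semitones down).
Up an augmented fifth from G4: D#5 (8 semitones up).

D sharp 5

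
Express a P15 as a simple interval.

perfect octave

Each octave removed subtracts seven from the number: 15 − 7 = 8.
So a perfect fifteenth is an octave plus a perfect octave. The quality is unchanged.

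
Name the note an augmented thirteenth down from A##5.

C#4

Counting six letter names plus an octave down from A lands on C.
An augmented thirteenth is 22 semitones; 22 semitones down from A##5 gives C#4.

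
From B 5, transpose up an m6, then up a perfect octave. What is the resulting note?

Up a minor sixth from B5: G6 (8 semitones up).
Up a perfect octave from G6: G7 (12 semitones up).

G 7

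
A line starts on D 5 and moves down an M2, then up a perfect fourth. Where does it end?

F 5

D5 down a major second → C5 (2 semitones).
A perfect fourth up from C5 is F5.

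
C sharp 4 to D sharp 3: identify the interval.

minor 7th

Descending from C#4 to D#3 is the same interval as ascending D#3 to C#4.
D to C spans seven letter names (D-E-F-G-A-B-C), so the interval is some kind of seventh.
D#3 to C#4 is 10 semitones, a half step short of the major seventh (11), so this is minor.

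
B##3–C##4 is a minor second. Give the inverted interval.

Interval numbers invert to sum to nine: 2 + 7 = 9, so a second inverts to a seventh.
Quality inverts too: minor becomes major. That makes the inversion a major seventh.

major 7th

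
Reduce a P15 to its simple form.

perfect octave

Take out an octave (7 from the number): 15 − 7 = 8.
That makes a perfect fifteenth a compound perfect octave — an octave plus a perfect octave.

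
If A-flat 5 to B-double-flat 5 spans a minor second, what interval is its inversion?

major seventh

The rule of nine gives the new number: 9 − 2 = 7, so a second becomes a seventh.
And minor becomes major under inversion, so we get a major seventh.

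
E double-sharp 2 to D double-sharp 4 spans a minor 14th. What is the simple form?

minor 7th

Take out an octave (7 from the number): 14 − 7 = 7.
So a minor fourteenth is an octave plus a minor seventh. The quality is unchanged.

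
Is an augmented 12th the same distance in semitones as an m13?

Both span 20 semitones: an augmented twelfth and a minor thirteenth are the same chromatic distance.

Yes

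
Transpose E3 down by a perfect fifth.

A2

Five letter names down from E: A.
Moving 7 semitones down from E3 (the size of a perfect fifth) reaches A2.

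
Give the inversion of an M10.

m6

First reduce the compound major tenth to its simple form, a major third.
Interval numbers invert to sum to nine: 3 + 6 = 9, so a third inverts to a sixth.
Quality inverts too: major becomes minor. That makes the inversion a minor sixth.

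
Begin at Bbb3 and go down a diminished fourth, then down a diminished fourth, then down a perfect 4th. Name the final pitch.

G#2

Bbb3 down a diminished fourth → F3 (4 semitones).
A diminished fourth down from F3 is C#3.
C#3 down a perfect fourth → G#2 (5 semitones).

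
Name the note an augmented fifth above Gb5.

D6

Five letter names up from G: D.
An augmented fifth is 8 semitones; 8 semitones up from Gb5 gives D6.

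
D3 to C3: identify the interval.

Descending from D3 to C3 is the same interval as ascending C3 to D3.
C to D spans two letter names (C-D): a second.
Counting semitones, C3→D3 is 2, which is the major second.

M2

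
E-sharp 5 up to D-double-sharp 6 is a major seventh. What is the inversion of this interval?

m2

Inverted interval numbers add to nine, so a seventh pairs with a second (7 + 2 = 9).
The quality also flips — major becomes minor — giving a minor second.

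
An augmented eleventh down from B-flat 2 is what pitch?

Counting four letter names plus an octave down from B lands on F.
An augmented eleventh spans 18 semitones, so from Bb2 the target pitch is Fb1.

F-flat 1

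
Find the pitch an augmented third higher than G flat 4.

Three letter names up from G: B.
An augmented third is 5 semitones; 5 semitones up from Gb4 gives B4.

B 4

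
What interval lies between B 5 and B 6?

B to B is the same letter name, plus an octave, so the interval is some kind of octave.
B5 to B6 is 12 semitones, matching the perfect octave exactly, so the quality is perfect.

perfect octave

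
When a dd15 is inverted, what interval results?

doubly augmented unison

First reduce the compound doubly diminished fifteenth to its simple form, a doubly diminished octave.
Inverted interval numbers add to nine, so an octave pairs with a unison (8 + 1 = 9).
Quality inverts too: doubly diminished becomes doubly augmented. That makes the inversion a doubly augmented unison.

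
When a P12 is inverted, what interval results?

perfect 4th

First reduce the compound perfect twelfth to its simple form, a perfect fifth.
The rule of nine gives the new number: 9 − 5 = 4, so a fifth becomes a fourth.
The quality also flips — perfect stays perfect — giving a perfect fourth.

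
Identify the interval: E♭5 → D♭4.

Descending from Eb5 to Db4 is the same interval as ascending Db4 to Eb5.
D to E spans two letter names (D-E), plus an octave, so the interval is some kind of ninth.
Counting semitones, Db4→Eb5 is 14, which is the major ninth.
(Equivalently, a compound major second: a major second plus an octave.)

major ninth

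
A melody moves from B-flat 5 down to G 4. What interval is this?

m10

Descending from Bb5 to G4 is the same interval as ascending G4 to Bb5.
G to B spans three letter names (G-A-B), plus an octave — that makes it a tenth of some quality.
At 15 semitones, G4→Bb5 falls one short of a major tenth: minor.
(Equivalently, a compound minor third: a minor third plus an octave.)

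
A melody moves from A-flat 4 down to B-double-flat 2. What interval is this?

M14

Descending from Ab4 to Bbb2 is the same interval as ascending Bbb2 to Ab4.
B to A spans seven letter names (B-C-D-E-F-G-A), plus an octave — that makes it a fourteenth of some quality.
Counting semitones, Bbb2→Ab4 is 23, which is the major fourteenth.
(Equivalently, a compound major seventh: a major seventh plus an octave.)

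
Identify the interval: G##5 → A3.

A14

Descending from G##5 to A3 is the same interval as ascending A3 to G##5.
A to G spans seven letter names (A-B-C-D-E-F-G), plus an octave: a fourteenth.
The major fourteenth is 23 semitones; here we have 24, one semitone wider: augmented.
(Equivalently, a compound augmented seventh: an augmented seventh plus an octave.)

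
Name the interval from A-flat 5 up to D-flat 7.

perfect eleventh

A to D spans four letter names (A-B-C-D), plus an octave, so the interval is some kind of eleventh.
The perfect eleventh spans 17 semitones, and Ab5 to Db7 is exactly 17 semitones — so this is a perfect eleventh.
(Equivalently, a compound perfect fourth: a perfect fourth plus an octave.)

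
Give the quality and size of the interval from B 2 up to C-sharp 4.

B to C spans two letter names (B-C), plus an octave — that makes it a ninth of some quality.
Counting semitones, B2→C#4 is 14, which is the major ninth.
(Equivalently, a compound major second: a major second plus an octave.)

major ninth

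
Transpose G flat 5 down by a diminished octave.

For an octave the letter name doesn't change: still G, an octave down.
A diminished octave is 11 semitones; 11 semitones down from Gb5 gives G4.

G 4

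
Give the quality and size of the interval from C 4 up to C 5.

C to C is the same letter name, plus an octave — that makes it an octave of some quality.
Counting semitones, C4→C5 is 12, which is the perfect octave.

perfect octave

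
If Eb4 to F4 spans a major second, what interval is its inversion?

Inverted interval numbers add to nine, so a second pairs with a seventh (2 + 7 = 9).
The quality also flips — major becomes minor — giving a minor seventh.

m7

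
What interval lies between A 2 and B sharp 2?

augmented 2nd

A to B spans two letter names (A-B), so the interval is some kind of second.
The major second is 2 semitones; here we have 3, one semitone wider: augmented.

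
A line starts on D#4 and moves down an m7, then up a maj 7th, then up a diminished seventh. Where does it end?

D#4 down a minor seventh → E#3 (10 semitones).
A major seventh up from E#3 is D##4.
A diminished seventh up from D##4 is C#5.

C#5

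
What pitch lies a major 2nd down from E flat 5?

D flat 5

The second takes the letter from E down to D.
A major second is 2 semitones; 2 semitones down from Eb5 gives Db5.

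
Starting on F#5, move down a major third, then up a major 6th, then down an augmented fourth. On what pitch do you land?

A major third down from F#5 is D5.
A major sixth up from D5 is B5.
Down an augmented fourth from B5: F5 (6 semitones down).

F5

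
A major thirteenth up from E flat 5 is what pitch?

C 7

The thirteenth's letter: E up six letter names plus an octave → C.
A major thirteenth is 21 semitones; 21 semitones up from Eb5 gives C7.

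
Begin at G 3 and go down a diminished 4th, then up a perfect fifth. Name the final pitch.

Down a diminished fourth from G3: D#3 (4 semitones down).
D#3 up a perfect fifth → A#3 (7 semitones).

A sharp 3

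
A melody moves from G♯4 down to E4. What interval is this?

major third

Descending from G#4 to E4 is the same interval as ascending E4 to G#4.
E to G spans three letter names (E-F-G) — that makes it a third of some quality.
Counting semitones, E4→G#4 is 4, which is the major third.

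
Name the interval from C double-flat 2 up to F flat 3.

A11

C to F spans four letter names (C-D-E-F), plus an octave: an eleventh.
A perfect eleventh would be 17 semitones; Cbb2 to Fb3 is 18, one semitone wider, so the interval is augmented.
(Equivalently, a compound augmented fourth: an augmented fourth plus an octave.)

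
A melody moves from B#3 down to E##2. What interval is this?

diminished 12th

Descending from B#3 to E##2 is the same interval as ascending E##2 to B#3.
E to B spans five letter names (E-F-G-A-B), plus an octave — that makes it a twelfth of some quality.
The perfect twelfth is 19 semitones; here we have 18, one semitone narrower: diminished.
(Equivalently, a compound diminished fifth: a diminished fifth plus an octave.)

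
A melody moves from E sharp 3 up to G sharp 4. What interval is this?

E to G spans three letter names (E-F-G), plus an octave — that makes it a tenth of some quality.
A major tenth would be 16 semitones, but E#3 to G#4 is 15 — one semitone narrower, making it a minor tenth.
(Equivalently, a compound minor third: a minor third plus an octave.)

minor tenth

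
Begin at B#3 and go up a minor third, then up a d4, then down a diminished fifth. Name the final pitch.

B#3 up a minor third → D#4 (3 semitones).
D#4 up a diminished fourth → G4 (4 semitones).
A diminished fifth down from G4 is C#4.

C#4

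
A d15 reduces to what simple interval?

Take out an octave (7 from the number): 15 − 7 = 8.
So a diminished fifteenth is an octave plus a diminished octave. The quality is unchanged.

diminished 8th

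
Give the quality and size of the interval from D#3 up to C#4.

D to C spans seven letter names (D-E-F-G-A-B-C), so the interval is some kind of seventh.
D#3 to C#4 is 10 semitones, a half step short of the major seventh (11), so this is minor.

m7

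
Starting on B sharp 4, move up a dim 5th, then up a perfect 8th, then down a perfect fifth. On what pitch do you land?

Up a diminished fifth from B#4: F#5 (6 semitones up).
F#5 up a perfect octave → F#6 (12 semitones).
F#6 down a perfect fifth → B5 (7 semitones).

B 5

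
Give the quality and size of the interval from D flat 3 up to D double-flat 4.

diminished 8th

D to D is the same letter name, plus an octave — that makes it an octave of some quality.
Db3 to Dbb4 spans 11 semitones — one semitone narrower than the perfect octave (12) — giving a diminished octave.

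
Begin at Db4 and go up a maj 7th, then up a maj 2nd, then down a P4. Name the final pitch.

A4

Up a major seventh from Db4: C5 (11 semitones up).
A major second up from C5 is D5.
A perfect fourth down from D5 is A4.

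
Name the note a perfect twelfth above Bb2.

Five letters up from B (plus an octave) reaches F.
A perfect twelfth spans 19 semitones, so from Bb2 the target pitch is F4.

F4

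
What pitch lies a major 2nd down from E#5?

Two letter names down from E: D.
A major second is 2 semitones; 2 semitones down from E#5 gives D#5.

D#5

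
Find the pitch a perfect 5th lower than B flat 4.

Counting five letter names down from B lands on E.
A perfect fifth is 7 semitones; 7 semitones down from Bb4 gives Eb4.

E flat 4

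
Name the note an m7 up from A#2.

G#3

Seven letter names up from A: G.
A minor seventh is 10 semitones; 10 semitones up from A#2 gives G#3.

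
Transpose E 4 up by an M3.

G-sharp 4

Counting three letter names up from E lands on G.
A major third spans 4 semitones, so from E4 the target pitch is G#4.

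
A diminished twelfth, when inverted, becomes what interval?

A4

First reduce the compound diminished twelfth to its simple form, a diminished fifth.
The rule of nine gives the new number: 9 − 5 = 4, so a fifth becomes a fourth.
The quality also flips — diminished becomes augmented — giving an augmented fourth.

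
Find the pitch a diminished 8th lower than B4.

An octave keeps the letter name B, an octave down from B.
Moving 11 semitones down from B4 (the size of a diminished octave) reaches B#3.

B#3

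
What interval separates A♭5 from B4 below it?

Descending from Ab5 to B4 is the same interval as ascending B4 to Ab5.
B to A spans seven letter names (B-C-D-E-F-G-A): a seventh.
The major seventh is 11 semitones; here we have 9, two semitones narrower: diminished.

diminished seventh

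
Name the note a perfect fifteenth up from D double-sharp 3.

D double-sharp 5

For a fifteenth the letter name doesn't change: still D, two octaves up.
Moving 24 semitones up from D##3 (the size of a perfect fifteenth) reaches D##5.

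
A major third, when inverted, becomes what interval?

minor 6th

The rule of nine gives the new number: 9 − 3 = 6, so a third becomes a sixth.
The quality also flips — major becomes minor — giving a minor sixth.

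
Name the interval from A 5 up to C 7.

minor tenth

A to C spans three letter names (A-B-C), plus an octave — that makes it a tenth of some quality.
A major tenth would be 16 semitones, but A5 to C7 is 15 — one semitone narrower, making it a minor tenth.
(Equivalently, a compound minor third: a minor third plus an octave.)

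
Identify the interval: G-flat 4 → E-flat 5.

G to E spans six letter names (G-A-B-C-D-E) — that makes it a sixth of some quality.
Counting semitones, Gb4→Eb5 is 9, which is the major sixth.

major 6th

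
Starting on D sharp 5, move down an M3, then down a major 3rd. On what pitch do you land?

G 4

D#5 down a major third → B4 (4 semitones).
Down a major third from B4: G4 (4 semitones down).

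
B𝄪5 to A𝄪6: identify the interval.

minor seventh

B to A spans seven letter names (B-C-D-E-F-G-A), so the interval is some kind of seventh.
At 10 semitones, B##5→A##6 falls one short of a major seventh: minor.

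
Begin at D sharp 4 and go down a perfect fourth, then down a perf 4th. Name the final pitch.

E sharp 3

Down a perfect fourth from D#4: A#3 (5 semitones down).
Down a perfect fourth from A#3: E#3 (5 semitones down).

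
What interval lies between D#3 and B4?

D to B spans six letter names (D-E-F-G-A-B), plus an octave — that makes it a thirteenth of some quality.
A major thirteenth would be 21 semitones, but D#3 to B4 is 20 — one semitone narrower, making it a minor thirteenth.
(Equivalently, a compound minor sixth: a minor sixth plus an octave.)

minor thirteenth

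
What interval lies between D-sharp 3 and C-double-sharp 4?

D to C spans seven letter names (D-E-F-G-A-B-C) — that makes it a seventh of some quality.
The major seventh spans 11 semitones, and D#3 to C##4 is exactly 11 semitones — so this is a major seventh.

major seventh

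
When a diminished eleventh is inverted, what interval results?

A5

First reduce the compound diminished eleventh to its simple form, a diminished fourth.
Inverted interval numbers add to nine, so a fourth pairs with a fifth (4 + 5 = 9).
The quality also flips — diminished becomes augmented — giving an augmented fifth.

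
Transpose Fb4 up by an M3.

Three letter names up from F: A.
Moving 4 semitones up from Fb4 (the size of a major third) reaches Ab4.

Ab4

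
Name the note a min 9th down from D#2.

The ninth's letter: D down two letter names plus an octave → C.
A minor ninth spans 13 semitones, so from D#2 the target pitch is C##1.

C##1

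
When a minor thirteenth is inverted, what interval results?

First reduce the compound minor thirteenth to its simple form, a minor sixth.
The rule of nine gives the new number: 9 − 6 = 3, so a sixth becomes a third.
The quality also flips — minor becomes major — giving a major third.

major 3rd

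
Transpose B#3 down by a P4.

Counting four letter names down from B lands on F.
A perfect fourth spans 5 semitones, so from B#3 the target pitch is F##3.

F##3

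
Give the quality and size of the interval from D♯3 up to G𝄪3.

A4

D to G spans four letter names (D-E-F-G): a fourth.
A perfect fourth would be 5 semitones; D#3 to G##3 is 6, one semitone wider, so the interval is augmented.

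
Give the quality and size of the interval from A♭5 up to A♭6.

perfect 8th

A to A is the same letter name, plus an octave: an octave.
The perfect octave spans 12 semitones, and Ab5 to Ab6 is exactly 12 semitones — so this is a perfect octave.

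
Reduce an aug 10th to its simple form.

augmented third

Take out an octave (7 from the number): 10 − 7 = 3.
Quality carries through unchanged, so the simple form is an augmented third.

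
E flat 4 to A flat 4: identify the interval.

perfect fourth

E to A spans four letter names (E-F-G-A): a fourth.
The perfect fourth spans 5 semitones, and Eb4 to Ab4 is exactly 5 semitones — so this is a perfect fourth.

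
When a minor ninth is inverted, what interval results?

major seventh

First reduce the compound minor ninth to its simple form, a minor second.
Interval numbers invert to sum to nine: 2 + 7 = 9, so a second inverts to a seventh.
And minor becomes major under inversion, so we get a major seventh.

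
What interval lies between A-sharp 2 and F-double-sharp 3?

M6

A to F spans six letter names (A-B-C-D-E-F) — that makes it a sixth of some quality.
Counting semitones, A#2→F##3 is 9, which is the major sixth.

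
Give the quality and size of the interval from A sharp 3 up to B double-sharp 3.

A to B spans two letter names (A-B), so the interval is some kind of second.
The major second is 2 semitones; here we have 3, one semitone wider: augmented.

augmented second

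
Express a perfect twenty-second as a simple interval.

P8

Subtracting seven from the interval number removes an octave: 22 − 14 = 8.
That makes a perfect twenty-second a compound perfect octave — 2 octaves plus a perfect octave.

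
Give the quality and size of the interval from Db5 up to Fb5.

D to F spans three letter names (D-E-F): a third.
At 3 semitones, Db5→Fb5 falls one short of a major third: minor.

m3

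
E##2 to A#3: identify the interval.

E to A spans four letter names (E-F-G-A), plus an octave — that makes it an eleventh of some quality.
The perfect eleventh is 17 semitones; here we have 16, one semitone narrower: diminished.
(Equivalently, a compound diminished fourth: a diminished fourth plus an octave.)

d11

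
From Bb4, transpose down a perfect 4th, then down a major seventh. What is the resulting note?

Down a perfect fourth from Bb4: F4 (5 semitones down).
A major seventh down from F4 is Gb3.

Gb3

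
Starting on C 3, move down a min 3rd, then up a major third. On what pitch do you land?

C sharp 3

C3 down a minor third → A2 (3 semitones).
A2 up a major third → C#3 (4 semitones).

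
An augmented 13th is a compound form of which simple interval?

Each octave removed subtracts seven from the number: 13 − 7 = 6.
So an augmented thirteenth is an octave plus an augmented sixth. The quality is unchanged.

augmented 6th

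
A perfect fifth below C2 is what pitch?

F1

The fifth takes the letter from C down to F.
A perfect fifth spans 7 semitones, so from C2 the target pitch is F1.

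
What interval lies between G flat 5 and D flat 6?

perfect fifth

G to D spans five letter names (G-A-B-C-D) — that makes it a fifth of some quality.
The perfect fifth spans 7 semitones, and Gb5 to Db6 is exactly 7 semitones — so this is a perfect fifth.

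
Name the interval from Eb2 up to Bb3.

perfect 12th

E to B spans five letter names (E-F-G-A-B), plus an octave, so the interval is some kind of twelfth.
The perfect twelfth spans 19 semitones, and Eb2 to Bb3 is exactly 19 semitones — so this is a perfect twelfth.
(Equivalently, a compound perfect fifth: a perfect fifth plus an octave.)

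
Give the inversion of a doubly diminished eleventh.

doubly augmented fifth

First reduce the compound doubly diminished eleventh to its simple form, a doubly diminished fourth.
The rule of nine gives the new number: 9 − 4 = 5, so a fourth becomes a fifth.
And doubly diminished becomes doubly augmented under inversion, so we get a doubly augmented fifth.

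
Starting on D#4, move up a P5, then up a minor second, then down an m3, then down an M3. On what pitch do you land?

A perfect fifth up from D#4 is A#4.
A minor second up from A#4 is B4.
A minor third down from B4 is G#4.
Down a major third from G#4: E4 (4 semitones down).

E4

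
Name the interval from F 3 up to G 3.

F to G spans two letter names (F-G): a second.
F3 to G3 is 2 semitones, matching the major second exactly, so the quality is major.

major second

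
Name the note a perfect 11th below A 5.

E 4

The eleventh's letter: A down four letter names plus an octave → E.
A perfect eleventh is 17 semitones; 17 semitones down from A5 gives E4.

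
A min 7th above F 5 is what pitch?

E flat 6

Seven letter names up from F: E.
A minor seventh spans 10 semitones, so from F5 the target pitch is Eb6.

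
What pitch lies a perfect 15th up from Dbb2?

Dbb4

A fifteenth keeps the letter name D, two octaves up from D.
A perfect fifteenth spans 24 semitones, so from Dbb2 the target pitch is Dbb4.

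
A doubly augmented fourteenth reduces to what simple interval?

doubly augmented 7th

Each octave removed subtracts seven from the number: 14 − 7 = 7.
That makes a doubly augmented fourteenth a compound doubly augmented seventh — an octave plus a doubly augmented seventh.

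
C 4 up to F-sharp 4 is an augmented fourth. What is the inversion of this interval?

d5

The rule of nine gives the new number: 9 − 4 = 5, so a fourth becomes a fifth.
And augmented becomes diminished under inversion, so we get a diminished fifth.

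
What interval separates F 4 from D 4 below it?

m3

Descending from F4 to D4 is the same interval as ascending D4 to F4.
D to F spans three letter names (D-E-F) — that makes it a third of some quality.
D4 to F4 is 3 semitones, a half step short of the major third (4), so this is minor.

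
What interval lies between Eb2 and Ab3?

P11

E to A spans four letter names (E-F-G-A), plus an octave: an eleventh.
Counting semitones, Eb2→Ab3 is 17, which is the perfect eleventh.
(Equivalently, a compound perfect fourth: a perfect fourth plus an octave.)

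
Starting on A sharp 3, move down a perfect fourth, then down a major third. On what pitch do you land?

C sharp 3

Down a perfect fourth from A#3: E#3 (5 semitones down).
E#3 down a major third → C#3 (4 semitones).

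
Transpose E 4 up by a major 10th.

G sharp 5

Three letters up from E (plus an octave) reaches G.
Moving 16 semitones up from E4 (the size of a major tenth) reaches G#5.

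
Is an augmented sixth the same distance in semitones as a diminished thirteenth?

No

10 semitones (augmented sixth) vs 19 semitones (diminished thirteenth): not equal.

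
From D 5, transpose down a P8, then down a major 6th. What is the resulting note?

F 3

A perfect octave down from D5 is D4.
A major sixth down from D4 is F3.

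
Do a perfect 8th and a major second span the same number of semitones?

A perfect octave spans 12 semitones; a major second spans 2 semitones. They differ by 10.

No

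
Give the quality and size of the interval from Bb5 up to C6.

major 2nd

B to C spans two letter names (B-C) — that makes it a second of some quality.
Counting semitones, Bb5→C6 is 2, which is the major second.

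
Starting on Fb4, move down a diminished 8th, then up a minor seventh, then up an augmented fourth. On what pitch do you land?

A4

Down a diminished octave from Fb4: F3 (11 semitones down).
Up a minor seventh from F3: Eb4 (10 semitones up).
An augmented fourth up from Eb4 is A4.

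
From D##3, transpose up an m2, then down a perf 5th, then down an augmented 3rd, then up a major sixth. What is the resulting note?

Up a minor second from D##3: E#3 (1 semitone up).
E#3 down a perfect fifth → A#2 (7 semitones).
An augmented third down from A#2 is F2.
A major sixth up from F2 is D3.

D3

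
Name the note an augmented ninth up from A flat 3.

Two letters up from A (plus an octave) reaches B.
An augmented ninth is 15 semitones; 15 semitones up from Ab3 gives B4.

B 4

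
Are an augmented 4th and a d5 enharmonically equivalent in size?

An augmented fourth spans 6 semitones, and a diminished fifth also spans 6 semitones — they're enharmonic.

Yes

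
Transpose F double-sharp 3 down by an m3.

D double-sharp 3

Counting three letter names down from F lands on D.
A minor third spans 3 semitones, so from F##3 the target pitch is D##3.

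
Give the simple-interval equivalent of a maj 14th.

Subtracting seven from the interval number removes an octave: 14 − 7 = 7.
That makes a major fourteenth a compound major seventh — an octave plus a major seventh.

M7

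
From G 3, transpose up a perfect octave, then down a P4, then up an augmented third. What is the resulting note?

A perfect octave up from G3 is G4.
A perfect fourth down from G4 is D4.
Up an augmented third from D4: F##4 (5 semitones up).

F double-sharp 4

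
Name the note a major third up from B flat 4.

D 5

Counting three letter names up from B lands on D.
A major third spans 4 semitones, so from Bb4 the target pitch is D5.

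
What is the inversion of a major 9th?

m7

First reduce the compound major ninth to its simple form, a major second.
Interval numbers invert to sum to nine: 2 + 7 = 9, so a second inverts to a seventh.
The quality also flips — major becomes minor — giving a minor seventh.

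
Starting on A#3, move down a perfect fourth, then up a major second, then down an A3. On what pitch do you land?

Down a perfect fourth from A#3: E#3 (5 semitones down).
A major second up from E#3 is F##3.
F##3 down an augmented third → D3 (5 semitones).

D3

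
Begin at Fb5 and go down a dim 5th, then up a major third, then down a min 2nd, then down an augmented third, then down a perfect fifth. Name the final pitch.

Db4

Down a diminished fifth from Fb5: Bb4 (6 semitones down).
A major third up from Bb4 is D5.
Down a minor second from D5: C#5 (1 semitone down).
An augmented third down from C#5 is Ab4.
A perfect fifth down from Ab4 is Db4.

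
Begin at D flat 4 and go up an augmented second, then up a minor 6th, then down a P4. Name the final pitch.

G 4

Up an augmented second from Db4: E4 (3 semitones up).
A minor sixth up from E4 is C5.
A perfect fourth down from C5 is G4.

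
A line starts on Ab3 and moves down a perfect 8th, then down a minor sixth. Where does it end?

Ab3 down a perfect octave → Ab2 (12 semitones).
A minor sixth down from Ab2 is C2.

C2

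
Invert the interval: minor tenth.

First reduce the compound minor tenth to its simple form, a minor third.
Inverted interval numbers add to nine, so a third pairs with a sixth (3 + 6 = 9).
Quality inverts too: minor becomes major. That makes the inversion a major sixth.

M6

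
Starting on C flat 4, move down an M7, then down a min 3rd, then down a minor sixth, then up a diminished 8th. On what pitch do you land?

D double-flat 3

Down a major seventh from Cb4: Dbb3 (11 semitones down).
Down a minor third from Dbb3: Bbb2 (3 semitones down).
Down a minor sixth from Bbb2: Db2 (8 semitones down).
Up a diminished octave from Db2: Dbb3 (11 semitones up).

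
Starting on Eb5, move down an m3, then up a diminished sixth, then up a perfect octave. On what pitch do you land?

Eb5 down a minor third → C5 (3 semitones).
C5 up a diminished sixth → Abb5 (7 semitones).
A perfect octave up from Abb5 is Abb6.

Abb6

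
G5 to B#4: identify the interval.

d6

Descending from G5 to B#4 is the same interval as ascending B#4 to G5.
B to G spans six letter names (B-C-D-E-F-G), so the interval is some kind of sixth.
The major sixth is 9 semitones; here we have 7, two semitones narrower: diminished.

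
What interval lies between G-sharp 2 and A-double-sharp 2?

augmented second

G to A spans two letter names (G-A): a second.
The major second is 2 semitones; here we have 3, one semitone wider: augmented.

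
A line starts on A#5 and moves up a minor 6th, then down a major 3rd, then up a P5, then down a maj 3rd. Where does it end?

F6

A#5 up a minor sixth → F#6 (8 semitones).
F#6 down a major third → D6 (4 semitones).
Up a perfect fifth from D6: A6 (7 semitones up).
A6 down a major third → F6 (4 semitones).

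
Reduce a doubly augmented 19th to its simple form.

doubly augmented fifth

Each octave removed subtracts seven from the number: 19 − 14 = 5.
Quality carries through unchanged, so the simple form is a doubly augmented fifth.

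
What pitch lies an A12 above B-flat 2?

Counting five letter names plus an octave up from B lands on F.
An augmented twelfth is 20 semitones; 20 semitones up from Bb2 gives F#4.

F-sharp 4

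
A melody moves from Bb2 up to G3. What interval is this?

B to G spans six letter names (B-C-D-E-F-G): a sixth.
Bb2 to G3 is 9 semitones, matching the major sixth exactly, so the quality is major.

M6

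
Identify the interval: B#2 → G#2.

Descending from B#2 to G#2 is the same interval as ascending G#2 to B#2.
G to B spans three letter names (G-A-B): a third.
The major third spans 4 semitones, and G#2 to B#2 is exactly 4 semitones — so this is a major third.

M3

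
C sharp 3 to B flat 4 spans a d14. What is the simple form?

Take out an octave (7 from the number): 14 − 7 = 7.
That makes a diminished fourteenth a compound diminished seventh — an octave plus a diminished seventh.

diminished 7th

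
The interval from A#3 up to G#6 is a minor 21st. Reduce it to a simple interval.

m7

Each octave removed subtracts seven from the number: 21 − 14 = 7.
That makes a minor twenty-first a compound minor seventh — 2 octaves plus a minor seventh.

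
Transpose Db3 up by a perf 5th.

Ab3

Counting five letter names up from D lands on A.
A perfect fifth is 7 semitones; 7 semitones up from Db3 gives Ab3.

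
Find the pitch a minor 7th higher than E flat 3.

D flat 4

Seven letter names up from E: D.
A minor seventh spans 10 semitones, so from Eb3 the target pitch is Db4.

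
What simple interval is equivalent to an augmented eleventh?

Subtracting seven from the interval number removes an octave: 11 − 7 = 4.
So an augmented eleventh is an octave plus an augmented fourth. The quality is unchanged.

augmented 4th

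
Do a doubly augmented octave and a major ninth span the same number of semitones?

A doubly augmented octave spans 14 semitones, and a major ninth also spans 14 semitones — they're enharmonic.

Yes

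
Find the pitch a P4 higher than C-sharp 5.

F-sharp 5

Counting four letter names up from C lands on F.
Moving 5 semitones up from C#5 (the size of a perfect fourth) reaches F#5.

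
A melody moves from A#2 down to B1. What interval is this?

Descending from A#2 to B1 is the same interval as ascending B1 to A#2.
B to A spans seven letter names (B-C-D-E-F-G-A), so the interval is some kind of seventh.
The major seventh spans 11 semitones, and B1 to A#2 is exactly 11 semitones — so this is a major seventh.

major seventh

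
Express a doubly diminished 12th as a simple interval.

doubly diminished fifth

Each octave removed subtracts seven from the number: 12 − 7 = 5.
So a doubly diminished twelfth is an octave plus a doubly diminished fifth. The quality is unchanged.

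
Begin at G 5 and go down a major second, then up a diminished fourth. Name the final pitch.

Down a major second from G5: F5 (2 semitones down).
Up a diminished fourth from F5: Bbb5 (4 semitones up).

B double-flat 5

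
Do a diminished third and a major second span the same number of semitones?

Both span 2 semitones: a diminished third and a major second are the same chromatic distance.

Yes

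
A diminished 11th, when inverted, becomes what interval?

A5

First reduce the compound diminished eleventh to its simple form, a diminished fourth.
Interval numbers invert to sum to nine: 4 + 5 = 9, so a fourth inverts to a fifth.
The quality also flips — diminished becomes augmented — giving an augmented fifth.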